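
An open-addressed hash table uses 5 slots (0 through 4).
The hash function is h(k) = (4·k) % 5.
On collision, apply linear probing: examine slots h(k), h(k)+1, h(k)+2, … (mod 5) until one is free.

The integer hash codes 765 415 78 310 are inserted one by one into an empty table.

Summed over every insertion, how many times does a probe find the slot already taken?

765: h=0 -> slot 0
415: h=0, probe 0,1 -> slot 1
78: h=2 -> slot 2
310: h=0, probe 0,1,2,3 -> slot 3
Table: [765, 415, 78, 310, -]

4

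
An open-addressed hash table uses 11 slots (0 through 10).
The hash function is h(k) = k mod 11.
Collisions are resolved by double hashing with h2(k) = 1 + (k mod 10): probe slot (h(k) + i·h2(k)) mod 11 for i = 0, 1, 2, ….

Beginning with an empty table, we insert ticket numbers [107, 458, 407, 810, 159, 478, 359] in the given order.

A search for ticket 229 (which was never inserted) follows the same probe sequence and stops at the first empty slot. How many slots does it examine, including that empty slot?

Insert 107: h=8, slot 8 empty -> index 8.
Insert 458: h=7, slot 7 empty -> index 7.
Insert 407: h=0, slot 0 empty -> index 0.
Insert 810: h=7, h2=1, slots 7,8 occupied -> index 9.
Insert 159: h=5, slot 5 empty -> index 5.
Insert 478: h=5, h2=9, slot 5 occupied -> index 3.
Insert 359: h=7, h2=10, slot 7 occupied -> index 6.
Table: [407, ., ., 478, ., 159, 359, 458, 107, 810, .]
Lookup 229: h=9, h2=10, probe 9,8,7,6,5,4 → slot 4 empty, not found.

6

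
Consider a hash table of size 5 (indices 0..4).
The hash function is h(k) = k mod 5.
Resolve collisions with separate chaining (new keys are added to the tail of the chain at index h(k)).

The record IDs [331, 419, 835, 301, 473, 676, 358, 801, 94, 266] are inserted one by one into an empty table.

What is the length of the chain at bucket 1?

Insert 331: h=1, bucket 1 empty -> new chain.
Insert 419: h=4, bucket 4 empty -> new chain.
Insert 835: h=0, bucket 0 empty -> new chain.
Insert 301: h=1, bucket 1 nonempty -> append to chain.
Insert 473: h=3, bucket 3 empty -> new chain.
Insert 676: h=1, bucket 1 nonempty -> append to chain.
Insert 358: h=3, bucket 3 nonempty -> append to chain.
Insert 801: h=1, bucket 1 nonempty -> append to chain.
Insert 94: h=4, bucket 4 nonempty -> append to chain.
Insert 266: h=1, bucket 1 nonempty -> append to chain.
Final buckets:
0: 835
1: 331 -> 301 -> 676 -> 801 -> 266
2: .
3: 473 -> 358
4: 419 -> 94

5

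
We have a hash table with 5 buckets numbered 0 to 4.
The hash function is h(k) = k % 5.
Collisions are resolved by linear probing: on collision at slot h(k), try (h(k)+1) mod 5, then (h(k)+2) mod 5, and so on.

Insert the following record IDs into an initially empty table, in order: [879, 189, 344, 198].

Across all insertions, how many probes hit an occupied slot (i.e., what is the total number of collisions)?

3

Insert 879: h=4, slot 4 empty => index 4.
Insert 189: h=4, slot 4 occupied => index 0.
Insert 344: h=4, slots 4,0 occupied => index 1.
Insert 198: h=3, slot 3 empty => index 3.
Table: [189, 344, —, 198, 879]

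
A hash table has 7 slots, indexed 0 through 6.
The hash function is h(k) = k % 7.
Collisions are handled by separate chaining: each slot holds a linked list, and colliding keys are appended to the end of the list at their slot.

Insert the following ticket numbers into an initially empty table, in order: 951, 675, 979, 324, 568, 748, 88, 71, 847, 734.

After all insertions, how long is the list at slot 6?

4

Insert 951: h=6, bucket 6 empty → new chain.
Insert 675: h=3, bucket 3 empty → new chain.
Insert 979: h=6, bucket 6 nonempty → append to chain.
Insert 324: h=2, bucket 2 empty → new chain.
Insert 568: h=1, bucket 1 empty → new chain.
Insert 748: h=6, bucket 6 nonempty → append to chain.
Insert 88: h=4, bucket 4 empty → new chain.
Insert 71: h=1, bucket 1 nonempty → append to chain.
Insert 847: h=0, bucket 0 empty → new chain.
Insert 734: h=6, bucket 6 nonempty → append to chain.
Final buckets:
0: 847
1: 568 -> 71
2: 324
3: 675
4: 88
5: -
6: 951 -> 979 -> 748 -> 734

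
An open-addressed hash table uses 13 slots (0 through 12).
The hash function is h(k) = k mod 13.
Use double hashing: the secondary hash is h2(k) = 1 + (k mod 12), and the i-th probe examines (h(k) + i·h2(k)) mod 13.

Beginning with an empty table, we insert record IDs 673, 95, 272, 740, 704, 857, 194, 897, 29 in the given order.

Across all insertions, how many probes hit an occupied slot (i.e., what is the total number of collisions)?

6

Insert 673: h=10, slot 10 empty => index 10.
Insert 95: h=4, slot 4 empty => index 4.
Insert 272: h=12, slot 12 empty => index 12.
Insert 740: h=12, h2=9, slot 12 occupied => index 8.
Insert 704: h=2, slot 2 empty => index 2.
Insert 857: h=12, h2=6, slot 12 occupied => index 5.
Insert 194: h=12, h2=3, slots 12,2,5,8 occupied => index 11.
Insert 897: h=0, slot 0 empty => index 0.
Insert 29: h=3, slot 3 empty => index 3.
Table: [897, —, 704, 29, 95, 857, —, —, 740, —, 673, 194, 272]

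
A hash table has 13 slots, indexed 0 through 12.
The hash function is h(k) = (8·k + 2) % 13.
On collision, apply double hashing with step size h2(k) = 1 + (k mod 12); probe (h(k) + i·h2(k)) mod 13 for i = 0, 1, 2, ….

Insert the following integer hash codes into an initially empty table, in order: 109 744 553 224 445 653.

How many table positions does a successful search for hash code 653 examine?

Insert 109: h=3, slot 3 empty => index 3.
Insert 744: h=0, slot 0 empty => index 0.
Insert 553: h=6, slot 6 empty => index 6.
Insert 224: h=0, h2=9, slot 0 occupied => index 9.
Insert 445: h=0, h2=2, slot 0 occupied => index 2.
Insert 653: h=0, h2=6, slots 0,6 occupied => index 12.
Table: [744, ∅, 445, 109, ∅, ∅, 553, ∅, ∅, 224, ∅, ∅, 653]
Lookup 653: h=0, h2=6, probe 0,6,12 → found at 12.

3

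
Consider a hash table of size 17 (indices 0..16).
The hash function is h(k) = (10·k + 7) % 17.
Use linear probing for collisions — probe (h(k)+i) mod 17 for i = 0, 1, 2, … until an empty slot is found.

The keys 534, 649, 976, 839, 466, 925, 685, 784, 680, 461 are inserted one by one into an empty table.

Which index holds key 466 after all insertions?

11

534: h=9 -> slot 9
649: h=3 -> slot 3
976: h=9, probe 9,10 -> slot 10
839: h=16 -> slot 16
466: h=9, probe 9,10,11 -> slot 11
925: h=9, probe 9,10,11,12 -> slot 12
685: h=6 -> slot 6
784: h=10, probe 10,11,12,13 -> slot 13
680: h=7 -> slot 7
461: h=10, probe 10,11,12,13,14 -> slot 14
Table: [-, -, -, 649, -, -, 685, 680, -, 534, 976, 466, 925, 784, 461, -, 839]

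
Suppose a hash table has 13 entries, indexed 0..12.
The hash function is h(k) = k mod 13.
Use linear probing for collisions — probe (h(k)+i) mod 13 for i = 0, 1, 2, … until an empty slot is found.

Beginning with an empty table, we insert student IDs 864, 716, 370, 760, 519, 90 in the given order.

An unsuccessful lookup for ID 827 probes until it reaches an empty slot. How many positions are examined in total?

2

Insert 864: h=6, slot 6 empty → index 6.
Insert 716: h=1, slot 1 empty → index 1.
Insert 370: h=6, slot 6 occupied → index 7.
Insert 760: h=6, slots 6,7 occupied → index 8.
Insert 519: h=12, slot 12 empty → index 12.
Insert 90: h=12, slot 12 occupied → index 0.
Table: [90, 716, -, -, -, -, 864, 370, 760, -, -, -, 519]
Lookup 827: h=8, probe 8,9 → slot 9 empty, not found.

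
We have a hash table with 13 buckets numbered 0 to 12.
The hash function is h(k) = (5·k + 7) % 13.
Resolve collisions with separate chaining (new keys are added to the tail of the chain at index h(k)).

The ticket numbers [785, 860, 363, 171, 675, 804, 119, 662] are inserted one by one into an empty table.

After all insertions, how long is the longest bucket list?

Insert 785: h=6, bucket 6 empty -> new chain.
Insert 860: h=4, bucket 4 empty -> new chain.
Insert 363: h=2, bucket 2 empty -> new chain.
Insert 171: h=4, bucket 4 nonempty -> append to chain.
Insert 675: h=2, bucket 2 nonempty -> append to chain.
Insert 804: h=10, bucket 10 empty -> new chain.
Insert 119: h=4, bucket 4 nonempty -> append to chain.
Insert 662: h=2, bucket 2 nonempty -> append to chain.
Final buckets:
0: —
1: —
2: 363 -> 675 -> 662
3: —
4: 860 -> 171 -> 119
5: —
6: 785
7: —
8: —
9: —
10: 804
11: —
12: —

3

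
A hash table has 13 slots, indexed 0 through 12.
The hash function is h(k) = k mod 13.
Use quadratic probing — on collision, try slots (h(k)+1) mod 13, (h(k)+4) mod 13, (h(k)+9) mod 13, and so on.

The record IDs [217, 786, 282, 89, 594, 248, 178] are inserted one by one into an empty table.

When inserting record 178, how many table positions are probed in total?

217: h=9 => slot 9
786: h=6 => slot 6
282: h=9, probe 9,10 => slot 10
89: h=11 => slot 11
594: h=9, probe 9,10,0 => slot 0
248: h=1 => slot 1
178: h=9, probe 9,10,0,5 => slot 5
Table: [594, 248, ., ., ., 178, 786, ., ., 217, 282, 89, .]

4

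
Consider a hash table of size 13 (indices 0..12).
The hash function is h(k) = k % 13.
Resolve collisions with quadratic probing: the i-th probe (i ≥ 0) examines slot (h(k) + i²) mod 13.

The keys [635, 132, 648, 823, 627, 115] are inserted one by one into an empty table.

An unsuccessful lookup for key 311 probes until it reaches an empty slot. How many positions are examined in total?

2

635 hashes to 11; slot 11 is free -> place at 11.
132 hashes to 2; slot 2 is free -> place at 2.
648 hashes to 11; 11 taken -> place at 12.
823 hashes to 4; slot 4 is free -> place at 4.
627 hashes to 3; slot 3 is free -> place at 3.
115 hashes to 11; 11,12,2 taken -> place at 7.
Table: [—, —, 132, 627, 823, —, —, 115, —, —, —, 635, 648]
Lookup 311: h=12, probe 12,0 → slot 0 empty, not found.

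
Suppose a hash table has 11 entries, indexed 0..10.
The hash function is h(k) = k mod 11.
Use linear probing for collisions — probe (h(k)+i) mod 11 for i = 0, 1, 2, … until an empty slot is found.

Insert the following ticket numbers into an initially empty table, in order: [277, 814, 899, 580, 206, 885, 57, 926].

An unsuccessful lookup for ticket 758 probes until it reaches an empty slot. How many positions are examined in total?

3

277 hashes to 2; slot 2 is free → place at 2.
814 hashes to 0; slot 0 is free → place at 0.
899 hashes to 8; slot 8 is free → place at 8.
580 hashes to 8; 8 taken → place at 9.
206 hashes to 8; 8,9 taken → place at 10.
885 hashes to 5; slot 5 is free → place at 5.
57 hashes to 2; 2 taken → place at 3.
926 hashes to 2; 2,3 taken → place at 4.
Table: [814, _, 277, 57, 926, 885, _, _, 899, 580, 206]
Lookup 758: h=10, probe 10,0,1 → slot 1 empty, not found.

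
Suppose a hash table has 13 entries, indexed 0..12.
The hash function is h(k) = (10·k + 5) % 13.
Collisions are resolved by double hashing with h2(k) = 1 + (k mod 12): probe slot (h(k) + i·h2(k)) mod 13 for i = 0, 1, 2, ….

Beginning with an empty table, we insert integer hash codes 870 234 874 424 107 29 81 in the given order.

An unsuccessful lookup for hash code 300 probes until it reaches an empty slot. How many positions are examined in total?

Insert 870: h=8, slot 8 empty -> index 8.
Insert 234: h=5, slot 5 empty -> index 5.
Insert 874: h=9, slot 9 empty -> index 9.
Insert 424: h=7, slot 7 empty -> index 7.
Insert 107: h=9, h2=12, slots 9,8,7 occupied -> index 6.
Insert 29: h=9, h2=6, slot 9 occupied -> index 2.
Insert 81: h=9, h2=10, slots 9,6 occupied -> index 3.
Table: [-, -, 29, 81, -, 234, 107, 424, 870, 874, -, -, -]
Lookup 300: h=2, h2=1, probe 2,3,4 → slot 4 empty, not found.

3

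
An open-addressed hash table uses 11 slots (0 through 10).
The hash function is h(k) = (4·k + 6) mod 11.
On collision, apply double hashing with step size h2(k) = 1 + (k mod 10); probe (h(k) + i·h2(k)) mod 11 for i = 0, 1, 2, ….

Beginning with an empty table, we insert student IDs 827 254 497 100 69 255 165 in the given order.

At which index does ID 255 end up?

9

827 hashes to 3; slot 3 is free → place at 3.
254 hashes to 10; slot 10 is free → place at 10.
497 hashes to 3, h2=8; 3 taken → place at 0.
100 hashes to 10, h2=1; 10,0 taken → place at 1.
69 hashes to 7; slot 7 is free → place at 7.
255 hashes to 3, h2=6; 3 taken → place at 9.
165 hashes to 6; slot 6 is free → place at 6.
Table: [497, 100, _, 827, _, _, 165, 69, _, 255, 254]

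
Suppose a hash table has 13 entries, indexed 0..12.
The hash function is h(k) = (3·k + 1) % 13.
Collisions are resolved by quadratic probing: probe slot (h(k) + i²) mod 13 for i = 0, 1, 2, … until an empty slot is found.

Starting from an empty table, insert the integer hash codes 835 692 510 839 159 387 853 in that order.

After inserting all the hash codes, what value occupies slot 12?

835 hashes to 10; slot 10 is free => place at 10.
692 hashes to 10; 10 taken => place at 11.
510 hashes to 10; 10,11 taken => place at 1.
839 hashes to 9; slot 9 is free => place at 9.
159 hashes to 10; 10,11,1 taken => place at 6.
387 hashes to 5; slot 5 is free => place at 5.
853 hashes to 12; slot 12 is free => place at 12.
Table: [-, 510, -, -, -, 387, 159, -, -, 839, 835, 692, 853]

853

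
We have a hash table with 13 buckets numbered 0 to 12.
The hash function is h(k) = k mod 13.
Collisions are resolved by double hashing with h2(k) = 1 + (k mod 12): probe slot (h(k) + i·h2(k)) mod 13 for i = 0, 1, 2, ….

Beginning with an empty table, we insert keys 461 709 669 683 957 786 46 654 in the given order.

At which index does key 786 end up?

Insert 461: h=6, slot 6 empty => index 6.
Insert 709: h=7, slot 7 empty => index 7.
Insert 669: h=6, h2=10, slot 6 occupied => index 3.
Insert 683: h=7, h2=12, slots 7,6 occupied => index 5.
Insert 957: h=8, slot 8 empty => index 8.
Insert 786: h=6, h2=7, slot 6 occupied => index 0.
Insert 46: h=7, h2=11, slots 7,5,3 occupied => index 1.
Insert 654: h=4, slot 4 empty => index 4.
Table: [786, 46, ., 669, 654, 683, 461, 709, 957, ., ., ., .]

0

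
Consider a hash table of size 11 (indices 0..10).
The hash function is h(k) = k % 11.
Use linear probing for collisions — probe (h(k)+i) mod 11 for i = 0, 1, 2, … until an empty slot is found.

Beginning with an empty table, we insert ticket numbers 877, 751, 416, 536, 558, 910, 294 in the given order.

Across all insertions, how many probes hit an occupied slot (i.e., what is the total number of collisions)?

877: h=8 => slot 8
751: h=3 => slot 3
416: h=9 => slot 9
536: h=8, probe 8,9,10 => slot 10
558: h=8, probe 8,9,10,0 => slot 0
910: h=8, probe 8,9,10,0,1 => slot 1
294: h=8, probe 8,9,10,0,1,2 => slot 2
Table: [558, 910, 294, 751, _, _, _, _, 877, 416, 536]

14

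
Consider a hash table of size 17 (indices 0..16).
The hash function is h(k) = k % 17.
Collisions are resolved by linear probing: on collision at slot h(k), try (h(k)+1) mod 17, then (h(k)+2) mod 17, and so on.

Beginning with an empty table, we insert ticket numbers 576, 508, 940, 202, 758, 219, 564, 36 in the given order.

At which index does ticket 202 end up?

0

576 hashes to 15; slot 15 is free => place at 15.
508 hashes to 15; 15 taken => place at 16.
940 hashes to 5; slot 5 is free => place at 5.
202 hashes to 15; 15,16 taken => place at 0.
758 hashes to 10; slot 10 is free => place at 10.
219 hashes to 15; 15,16,0 taken => place at 1.
564 hashes to 3; slot 3 is free => place at 3.
36 hashes to 2; slot 2 is free => place at 2.
Table: [202, 219, 36, 564, —, 940, —, —, —, —, 758, —, —, —, —, 576, 508]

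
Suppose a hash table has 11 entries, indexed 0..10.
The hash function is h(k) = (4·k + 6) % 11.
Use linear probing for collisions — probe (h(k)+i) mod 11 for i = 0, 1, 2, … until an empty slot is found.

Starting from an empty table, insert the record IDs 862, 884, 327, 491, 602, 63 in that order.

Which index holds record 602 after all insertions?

6

Insert 862: h=0, slot 0 empty => index 0.
Insert 884: h=0, slot 0 occupied => index 1.
Insert 327: h=5, slot 5 empty => index 5.
Insert 491: h=1, slot 1 occupied => index 2.
Insert 602: h=5, slot 5 occupied => index 6.
Insert 63: h=5, slots 5,6 occupied => index 7.
Table: [862, 884, 491, ., ., 327, 602, 63, ., ., .]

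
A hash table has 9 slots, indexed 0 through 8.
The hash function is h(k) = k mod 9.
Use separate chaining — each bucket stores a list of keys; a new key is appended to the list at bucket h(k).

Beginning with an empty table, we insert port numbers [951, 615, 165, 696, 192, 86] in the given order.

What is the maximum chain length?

951 → bucket 6
615 → bucket 3
165 → bucket 3 (collision)
696 → bucket 3 (collision)
192 → bucket 3 (collision)
86 → bucket 5
Final buckets:
0: .
1: .
2: .
3: 615 -> 165 -> 696 -> 192
4: .
5: 86
6: 951
7: .
8: .

4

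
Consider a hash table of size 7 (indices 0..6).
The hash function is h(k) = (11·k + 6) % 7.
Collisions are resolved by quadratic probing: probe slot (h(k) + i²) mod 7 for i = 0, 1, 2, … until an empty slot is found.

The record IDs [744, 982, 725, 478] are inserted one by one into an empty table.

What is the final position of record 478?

4

Insert 744: h=0, slot 0 empty → index 0.
Insert 982: h=0, slot 0 occupied → index 1.
Insert 725: h=1, slot 1 occupied → index 2.
Insert 478: h=0, slots 0,1 occupied → index 4.
Table: [744, 982, 725, —, 478, —, —]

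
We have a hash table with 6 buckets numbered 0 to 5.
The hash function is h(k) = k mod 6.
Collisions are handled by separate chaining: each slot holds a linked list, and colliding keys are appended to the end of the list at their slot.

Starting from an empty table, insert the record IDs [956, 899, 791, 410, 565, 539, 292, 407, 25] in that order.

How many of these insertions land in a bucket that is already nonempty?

956 → bucket 2
899 → bucket 5
791 → bucket 5 (collision)
410 → bucket 2 (collision)
565 → bucket 1
539 → bucket 5 (collision)
292 → bucket 4
407 → bucket 5 (collision)
25 → bucket 1 (collision)
Final buckets:
0: —
1: 565 -> 25
2: 956 -> 410
3: —
4: 292
5: 899 -> 791 -> 539 -> 407

5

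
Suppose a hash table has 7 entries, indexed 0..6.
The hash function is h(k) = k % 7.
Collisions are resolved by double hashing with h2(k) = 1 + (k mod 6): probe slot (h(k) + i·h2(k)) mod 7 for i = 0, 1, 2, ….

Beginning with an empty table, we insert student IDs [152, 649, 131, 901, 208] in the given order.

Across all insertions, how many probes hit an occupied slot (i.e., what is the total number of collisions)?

152 hashes to 5; slot 5 is free → place at 5.
649 hashes to 5, h2=2; 5 taken → place at 0.
131 hashes to 5, h2=6; 5 taken → place at 4.
901 hashes to 5, h2=2; 5,0 taken → place at 2.
208 hashes to 5, h2=5; 5 taken → place at 3.
Table: [649, ∅, 901, 208, 131, 152, ∅]

5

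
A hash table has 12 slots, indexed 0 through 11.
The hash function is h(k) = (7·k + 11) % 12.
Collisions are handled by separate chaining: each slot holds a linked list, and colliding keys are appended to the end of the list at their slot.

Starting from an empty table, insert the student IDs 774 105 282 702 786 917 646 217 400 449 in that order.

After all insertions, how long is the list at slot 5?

4

Insert 774: h=5, bucket 5 empty -> new chain.
Insert 105: h=2, bucket 2 empty -> new chain.
Insert 282: h=5, bucket 5 nonempty -> append to chain.
Insert 702: h=5, bucket 5 nonempty -> append to chain.
Insert 786: h=5, bucket 5 nonempty -> append to chain.
Insert 917: h=10, bucket 10 empty -> new chain.
Insert 646: h=9, bucket 9 empty -> new chain.
Insert 217: h=6, bucket 6 empty -> new chain.
Insert 400: h=3, bucket 3 empty -> new chain.
Insert 449: h=10, bucket 10 nonempty -> append to chain.
Final buckets:
0: ∅
1: ∅
2: 105
3: 400
4: ∅
5: 774 -> 282 -> 702 -> 786
6: 217
7: ∅
8: ∅
9: 646
10: 917 -> 449
11: ∅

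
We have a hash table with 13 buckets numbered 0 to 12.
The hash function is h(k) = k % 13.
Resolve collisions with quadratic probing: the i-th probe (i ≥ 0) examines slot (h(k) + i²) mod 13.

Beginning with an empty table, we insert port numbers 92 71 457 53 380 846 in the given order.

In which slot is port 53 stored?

5

Insert 92: h=1, slot 1 empty → index 1.
Insert 71: h=6, slot 6 empty → index 6.
Insert 457: h=2, slot 2 empty → index 2.
Insert 53: h=1, slots 1,2 occupied → index 5.
Insert 380: h=3, slot 3 empty → index 3.
Insert 846: h=1, slots 1,2,5 occupied → index 10.
Table: [_, 92, 457, 380, _, 53, 71, _, _, _, 846, _, _]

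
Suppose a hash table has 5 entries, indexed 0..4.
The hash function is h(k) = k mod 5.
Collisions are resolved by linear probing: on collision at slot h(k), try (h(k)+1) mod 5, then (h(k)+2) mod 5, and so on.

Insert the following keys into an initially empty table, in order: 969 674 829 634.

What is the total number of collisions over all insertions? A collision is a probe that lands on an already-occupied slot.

Insert 969: h=4, slot 4 empty -> index 4.
Insert 674: h=4, slot 4 occupied -> index 0.
Insert 829: h=4, slots 4,0 occupied -> index 1.
Insert 634: h=4, slots 4,0,1 occupied -> index 2.
Table: [674, 829, 634, —, 969]

6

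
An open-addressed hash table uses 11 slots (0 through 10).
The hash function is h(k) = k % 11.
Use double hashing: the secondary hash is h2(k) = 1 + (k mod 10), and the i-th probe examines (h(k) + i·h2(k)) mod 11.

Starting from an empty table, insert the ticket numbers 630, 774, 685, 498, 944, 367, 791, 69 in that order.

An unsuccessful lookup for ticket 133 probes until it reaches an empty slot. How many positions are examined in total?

2

Insert 630: h=3, slot 3 empty => index 3.
Insert 774: h=4, slot 4 empty => index 4.
Insert 685: h=3, h2=6, slot 3 occupied => index 9.
Insert 498: h=3, h2=9, slot 3 occupied => index 1.
Insert 944: h=9, h2=5, slots 9,3 occupied => index 8.
Insert 367: h=4, h2=8, slots 4,1,9 occupied => index 6.
Insert 791: h=10, slot 10 empty => index 10.
Insert 69: h=3, h2=10, slot 3 occupied => index 2.
Table: [., 498, 69, 630, 774, ., 367, ., 944, 685, 791]
Lookup 133: h=1, h2=4, probe 1,5 → slot 5 empty, not found.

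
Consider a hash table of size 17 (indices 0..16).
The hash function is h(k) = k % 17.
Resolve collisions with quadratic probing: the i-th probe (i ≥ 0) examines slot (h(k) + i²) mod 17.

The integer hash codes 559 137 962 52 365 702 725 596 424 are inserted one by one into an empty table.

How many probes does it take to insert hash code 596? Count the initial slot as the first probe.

5

559: h=15 -> slot 15
137: h=1 -> slot 1
962: h=10 -> slot 10
52: h=1, probe 1,2 -> slot 2
365: h=8 -> slot 8
702: h=5 -> slot 5
725: h=11 -> slot 11
596: h=1, probe 1,2,5,10,0 -> slot 0
424: h=16 -> slot 16
Table: [596, 137, 52, -, -, 702, -, -, 365, -, 962, 725, -, -, -, 559, 424]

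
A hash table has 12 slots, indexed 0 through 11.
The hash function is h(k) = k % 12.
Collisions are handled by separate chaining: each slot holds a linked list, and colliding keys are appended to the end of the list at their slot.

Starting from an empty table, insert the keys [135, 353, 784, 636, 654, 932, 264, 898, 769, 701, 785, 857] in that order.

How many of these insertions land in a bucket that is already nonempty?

135 → bucket 3
353 → bucket 5
784 → bucket 4
636 → bucket 0
654 → bucket 6
932 → bucket 8
264 → bucket 0 (collision)
898 → bucket 10
769 → bucket 1
701 → bucket 5 (collision)
785 → bucket 5 (collision)
857 → bucket 5 (collision)
Final buckets:
0: 636 -> 264
1: 769
2: -
3: 135
4: 784
5: 353 -> 701 -> 785 -> 857
6: 654
7: -
8: 932
9: -
10: 898
11: -

4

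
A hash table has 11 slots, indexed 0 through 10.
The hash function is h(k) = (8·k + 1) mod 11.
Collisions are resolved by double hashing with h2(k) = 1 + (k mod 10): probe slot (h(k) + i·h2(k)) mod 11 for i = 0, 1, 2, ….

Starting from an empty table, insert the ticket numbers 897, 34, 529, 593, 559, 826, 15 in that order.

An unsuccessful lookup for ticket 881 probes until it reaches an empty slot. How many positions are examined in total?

897: h=5 → slot 5
34: h=9 → slot 9
529: h=9, h2=10, probe 9,8 → slot 8
593: h=4 → slot 4
559: h=7 → slot 7
826: h=9, h2=7, probe 9,5,1 → slot 1
15: h=0 → slot 0
Table: [15, 826, ∅, ∅, 593, 897, ∅, 559, 529, 34, ∅]
Lookup 881: h=9, h2=2, probe 9,0,2 → slot 2 empty, not found.

3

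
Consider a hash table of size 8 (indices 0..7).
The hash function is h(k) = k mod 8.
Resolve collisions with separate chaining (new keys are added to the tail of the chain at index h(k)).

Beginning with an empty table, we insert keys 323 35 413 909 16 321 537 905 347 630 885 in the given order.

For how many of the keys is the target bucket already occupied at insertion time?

6

Insert 323: h=3, bucket 3 empty → new chain.
Insert 35: h=3, bucket 3 nonempty → append to chain.
Insert 413: h=5, bucket 5 empty → new chain.
Insert 909: h=5, bucket 5 nonempty → append to chain.
Insert 16: h=0, bucket 0 empty → new chain.
Insert 321: h=1, bucket 1 empty → new chain.
Insert 537: h=1, bucket 1 nonempty → append to chain.
Insert 905: h=1, bucket 1 nonempty → append to chain.
Insert 347: h=3, bucket 3 nonempty → append to chain.
Insert 630: h=6, bucket 6 empty → new chain.
Insert 885: h=5, bucket 5 nonempty → append to chain.
Final buckets:
0: 16
1: 321 -> 537 -> 905
2: .
3: 323 -> 35 -> 347
4: .
5: 413 -> 909 -> 885
6: 630
7: .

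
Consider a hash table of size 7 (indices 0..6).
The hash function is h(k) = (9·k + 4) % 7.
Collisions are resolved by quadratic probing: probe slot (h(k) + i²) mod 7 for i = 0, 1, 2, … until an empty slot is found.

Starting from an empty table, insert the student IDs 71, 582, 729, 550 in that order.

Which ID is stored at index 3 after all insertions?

71 hashes to 6; slot 6 is free => place at 6.
582 hashes to 6; 6 taken => place at 0.
729 hashes to 6; 6,0 taken => place at 3.
550 hashes to 5; slot 5 is free => place at 5.
Table: [582, ∅, ∅, 729, ∅, 550, 71]

729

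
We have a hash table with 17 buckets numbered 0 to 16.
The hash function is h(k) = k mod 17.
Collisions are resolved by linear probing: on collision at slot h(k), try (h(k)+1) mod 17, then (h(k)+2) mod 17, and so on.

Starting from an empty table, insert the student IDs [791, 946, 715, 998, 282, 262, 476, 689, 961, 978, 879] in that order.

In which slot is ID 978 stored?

791 hashes to 9; slot 9 is free → place at 9.
946 hashes to 11; slot 11 is free → place at 11.
715 hashes to 1; slot 1 is free → place at 1.
998 hashes to 12; slot 12 is free → place at 12.
282 hashes to 10; slot 10 is free → place at 10.
262 hashes to 7; slot 7 is free → place at 7.
476 hashes to 0; slot 0 is free → place at 0.
689 hashes to 9; 9,10,11,12 taken → place at 13.
961 hashes to 9; 9,10,11,12,13 taken → place at 14.
978 hashes to 9; 9,10,11,12,13,14 taken → place at 15.
879 hashes to 12; 12,13,14,15 taken → place at 16.
Table: [476, 715, ., ., ., ., ., 262, ., 791, 282, 946, 998, 689, 961, 978, 879]

15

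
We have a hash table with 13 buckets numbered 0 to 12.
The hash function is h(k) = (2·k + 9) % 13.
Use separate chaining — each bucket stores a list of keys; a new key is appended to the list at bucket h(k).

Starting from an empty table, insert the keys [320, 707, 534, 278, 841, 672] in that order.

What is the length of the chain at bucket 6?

320 → bucket 12
707 → bucket 6
534 → bucket 11
278 → bucket 6 (collision)
841 → bucket 1
672 → bucket 1 (collision)
Final buckets:
0: _
1: 841 -> 672
2: _
3: _
4: _
5: _
6: 707 -> 278
7: _
8: _
9: _
10: _
11: 534
12: 320

2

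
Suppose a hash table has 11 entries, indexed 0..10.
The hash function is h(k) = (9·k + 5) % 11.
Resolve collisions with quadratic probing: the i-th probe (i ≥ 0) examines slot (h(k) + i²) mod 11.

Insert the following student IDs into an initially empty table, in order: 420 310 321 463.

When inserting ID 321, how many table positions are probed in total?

3

Insert 420: h=1, slot 1 empty -> index 1.
Insert 310: h=1, slot 1 occupied -> index 2.
Insert 321: h=1, slots 1,2 occupied -> index 5.
Insert 463: h=3, slot 3 empty -> index 3.
Table: [_, 420, 310, 463, _, 321, _, _, _, _, _]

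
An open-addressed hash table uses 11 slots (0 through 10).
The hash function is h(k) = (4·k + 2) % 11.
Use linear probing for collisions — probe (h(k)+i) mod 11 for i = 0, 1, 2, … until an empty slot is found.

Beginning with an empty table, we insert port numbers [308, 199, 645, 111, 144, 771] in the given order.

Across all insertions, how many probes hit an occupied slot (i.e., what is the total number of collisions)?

Insert 308: h=2, slot 2 empty -> index 2.
Insert 199: h=6, slot 6 empty -> index 6.
Insert 645: h=8, slot 8 empty -> index 8.
Insert 111: h=6, slot 6 occupied -> index 7.
Insert 144: h=6, slots 6,7,8 occupied -> index 9.
Insert 771: h=6, slots 6,7,8,9 occupied -> index 10.
Table: [., ., 308, ., ., ., 199, 111, 645, 144, 771]

8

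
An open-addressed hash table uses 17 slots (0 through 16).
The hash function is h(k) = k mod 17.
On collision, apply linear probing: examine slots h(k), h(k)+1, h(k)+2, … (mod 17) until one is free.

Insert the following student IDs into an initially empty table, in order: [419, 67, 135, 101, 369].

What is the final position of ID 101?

1

419 hashes to 11; slot 11 is free → place at 11.
67 hashes to 16; slot 16 is free → place at 16.
135 hashes to 16; 16 taken → place at 0.
101 hashes to 16; 16,0 taken → place at 1.
369 hashes to 12; slot 12 is free → place at 12.
Table: [135, 101, _, _, _, _, _, _, _, _, _, 419, 369, _, _, _, 67]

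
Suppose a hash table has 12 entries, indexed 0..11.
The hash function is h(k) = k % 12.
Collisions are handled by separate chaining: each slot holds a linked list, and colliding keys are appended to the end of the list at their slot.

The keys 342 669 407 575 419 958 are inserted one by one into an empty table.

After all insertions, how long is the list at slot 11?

3

342 → bucket 6
669 → bucket 9
407 → bucket 11
575 → bucket 11 (collision)
419 → bucket 11 (collision)
958 → bucket 10
Final buckets:
0: -
1: -
2: -
3: -
4: -
5: -
6: 342
7: -
8: -
9: 669
10: 958
11: 407 -> 575 -> 419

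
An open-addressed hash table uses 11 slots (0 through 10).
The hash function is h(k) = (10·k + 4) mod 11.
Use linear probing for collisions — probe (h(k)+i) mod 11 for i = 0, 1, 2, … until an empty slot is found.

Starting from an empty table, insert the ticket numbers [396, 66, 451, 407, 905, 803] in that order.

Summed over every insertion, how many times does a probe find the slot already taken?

396: h=4 → slot 4
66: h=4, probe 4,5 → slot 5
451: h=4, probe 4,5,6 → slot 6
407: h=4, probe 4,5,6,7 → slot 7
905: h=1 → slot 1
803: h=4, probe 4,5,6,7,8 → slot 8
Table: [., 905, ., ., 396, 66, 451, 407, 803, ., .]

10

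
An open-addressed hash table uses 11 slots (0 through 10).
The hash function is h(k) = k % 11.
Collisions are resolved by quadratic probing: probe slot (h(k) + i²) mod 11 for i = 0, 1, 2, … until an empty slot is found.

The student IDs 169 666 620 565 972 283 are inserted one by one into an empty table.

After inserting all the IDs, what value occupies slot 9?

283

Insert 169: h=4, slot 4 empty → index 4.
Insert 666: h=6, slot 6 empty → index 6.
Insert 620: h=4, slot 4 occupied → index 5.
Insert 565: h=4, slots 4,5 occupied → index 8.
Insert 972: h=4, slots 4,5,8 occupied → index 2.
Insert 283: h=8, slot 8 occupied → index 9.
Table: [_, _, 972, _, 169, 620, 666, _, 565, 283, _]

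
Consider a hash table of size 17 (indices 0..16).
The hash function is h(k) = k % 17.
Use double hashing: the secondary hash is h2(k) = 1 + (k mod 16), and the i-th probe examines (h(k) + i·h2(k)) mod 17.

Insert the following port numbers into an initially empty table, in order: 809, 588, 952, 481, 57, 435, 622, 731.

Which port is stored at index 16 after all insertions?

57

Insert 809: h=10, slot 10 empty => index 10.
Insert 588: h=10, h2=13, slot 10 occupied => index 6.
Insert 952: h=0, slot 0 empty => index 0.
Insert 481: h=5, slot 5 empty => index 5.
Insert 57: h=6, h2=10, slot 6 occupied => index 16.
Insert 435: h=10, h2=4, slot 10 occupied => index 14.
Insert 622: h=10, h2=15, slot 10 occupied => index 8.
Insert 731: h=0, h2=12, slot 0 occupied => index 12.
Table: [952, _, _, _, _, 481, 588, _, 622, _, 809, _, 731, _, 435, _, 57]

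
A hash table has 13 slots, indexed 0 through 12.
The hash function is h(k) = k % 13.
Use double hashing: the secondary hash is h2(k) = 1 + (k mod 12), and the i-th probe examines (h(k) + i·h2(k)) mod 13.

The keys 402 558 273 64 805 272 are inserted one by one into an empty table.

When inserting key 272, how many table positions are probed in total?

2

402: h=12 => slot 12
558: h=12, h2=7, probe 12,6 => slot 6
273: h=0 => slot 0
64: h=12, h2=5, probe 12,4 => slot 4
805: h=12, h2=2, probe 12,1 => slot 1
272: h=12, h2=9, probe 12,8 => slot 8
Table: [273, 805, —, —, 64, —, 558, —, 272, —, —, —, 402]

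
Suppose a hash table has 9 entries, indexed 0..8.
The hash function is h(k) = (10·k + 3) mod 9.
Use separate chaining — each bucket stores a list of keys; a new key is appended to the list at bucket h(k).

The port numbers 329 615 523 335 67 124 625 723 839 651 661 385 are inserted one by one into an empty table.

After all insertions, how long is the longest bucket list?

329 → bucket 8
615 → bucket 6
523 → bucket 4
335 → bucket 5
67 → bucket 7
124 → bucket 1
625 → bucket 7 (collision)
723 → bucket 6 (collision)
839 → bucket 5 (collision)
651 → bucket 6 (collision)
661 → bucket 7 (collision)
385 → bucket 1 (collision)
Final buckets:
0: _
1: 124 -> 385
2: _
3: _
4: 523
5: 335 -> 839
6: 615 -> 723 -> 651
7: 67 -> 625 -> 661
8: 329

3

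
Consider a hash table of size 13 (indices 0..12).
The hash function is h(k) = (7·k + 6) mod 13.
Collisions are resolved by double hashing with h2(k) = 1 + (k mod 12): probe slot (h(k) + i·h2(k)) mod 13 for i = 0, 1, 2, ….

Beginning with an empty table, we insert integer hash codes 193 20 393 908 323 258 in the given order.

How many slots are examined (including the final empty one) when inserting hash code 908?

3

193: h=5 -> slot 5
20: h=3 -> slot 3
393: h=1 -> slot 1
908: h=5, h2=9, probe 5,1,10 -> slot 10
323: h=5, h2=12, probe 5,4 -> slot 4
258: h=5, h2=7, probe 5,12 -> slot 12
Table: [., 393, ., 20, 323, 193, ., ., ., ., 908, ., 258]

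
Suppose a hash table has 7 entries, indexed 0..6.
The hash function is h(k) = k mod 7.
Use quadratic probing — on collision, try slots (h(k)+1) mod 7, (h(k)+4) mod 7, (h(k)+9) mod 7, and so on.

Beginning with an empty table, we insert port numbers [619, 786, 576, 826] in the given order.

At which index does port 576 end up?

619 hashes to 3; slot 3 is free -> place at 3.
786 hashes to 2; slot 2 is free -> place at 2.
576 hashes to 2; 2,3 taken -> place at 6.
826 hashes to 0; slot 0 is free -> place at 0.
Table: [826, ∅, 786, 619, ∅, ∅, 576]

6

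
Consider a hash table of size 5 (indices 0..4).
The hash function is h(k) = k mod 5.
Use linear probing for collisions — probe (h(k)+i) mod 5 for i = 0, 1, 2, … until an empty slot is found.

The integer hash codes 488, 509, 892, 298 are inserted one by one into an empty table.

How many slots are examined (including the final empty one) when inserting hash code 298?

Insert 488: h=3, slot 3 empty => index 3.
Insert 509: h=4, slot 4 empty => index 4.
Insert 892: h=2, slot 2 empty => index 2.
Insert 298: h=3, slots 3,4 occupied => index 0.
Table: [298, _, 892, 488, 509]

3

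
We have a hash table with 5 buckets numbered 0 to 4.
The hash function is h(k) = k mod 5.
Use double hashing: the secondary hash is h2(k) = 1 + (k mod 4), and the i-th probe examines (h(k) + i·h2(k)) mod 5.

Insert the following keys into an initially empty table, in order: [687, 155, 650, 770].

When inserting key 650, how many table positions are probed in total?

687 hashes to 2; slot 2 is free => place at 2.
155 hashes to 0; slot 0 is free => place at 0.
650 hashes to 0, h2=3; 0 taken => place at 3.
770 hashes to 0, h2=3; 0,3 taken => place at 1.
Table: [155, 770, 687, 650, —]

2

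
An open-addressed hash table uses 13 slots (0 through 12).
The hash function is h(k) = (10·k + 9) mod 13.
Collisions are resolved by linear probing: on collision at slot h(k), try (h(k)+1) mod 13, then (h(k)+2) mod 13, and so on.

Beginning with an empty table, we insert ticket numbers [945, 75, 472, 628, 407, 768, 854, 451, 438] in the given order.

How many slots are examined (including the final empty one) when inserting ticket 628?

2

945 hashes to 8; slot 8 is free → place at 8.
75 hashes to 5; slot 5 is free → place at 5.
472 hashes to 10; slot 10 is free → place at 10.
628 hashes to 10; 10 taken → place at 11.
407 hashes to 10; 10,11 taken → place at 12.
768 hashes to 6; slot 6 is free → place at 6.
854 hashes to 8; 8 taken → place at 9.
451 hashes to 8; 8,9,10,11,12 taken → place at 0.
438 hashes to 8; 8,9,10,11,12,0 taken → place at 1.
Table: [451, 438, ., ., ., 75, 768, ., 945, 854, 472, 628, 407]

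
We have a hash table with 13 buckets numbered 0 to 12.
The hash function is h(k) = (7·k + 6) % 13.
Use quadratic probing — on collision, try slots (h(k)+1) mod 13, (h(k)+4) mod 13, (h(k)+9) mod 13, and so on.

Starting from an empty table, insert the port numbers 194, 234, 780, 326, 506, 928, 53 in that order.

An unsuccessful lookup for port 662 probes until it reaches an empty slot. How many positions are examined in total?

Insert 194: h=12, slot 12 empty -> index 12.
Insert 234: h=6, slot 6 empty -> index 6.
Insert 780: h=6, slot 6 occupied -> index 7.
Insert 326: h=0, slot 0 empty -> index 0.
Insert 506: h=12, slots 12,0 occupied -> index 3.
Insert 928: h=2, slot 2 empty -> index 2.
Insert 53: h=0, slot 0 occupied -> index 1.
Table: [326, 53, 928, 506, ∅, ∅, 234, 780, ∅, ∅, ∅, ∅, 194]
Lookup 662: h=12, probe 12,0,3,8 → slot 8 empty, not found.

4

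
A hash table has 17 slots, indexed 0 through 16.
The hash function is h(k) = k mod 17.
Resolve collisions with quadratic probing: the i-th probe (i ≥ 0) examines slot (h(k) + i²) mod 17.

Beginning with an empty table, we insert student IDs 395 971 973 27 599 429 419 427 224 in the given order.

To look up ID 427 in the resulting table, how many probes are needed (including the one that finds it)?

Insert 395: h=4, slot 4 empty → index 4.
Insert 971: h=2, slot 2 empty → index 2.
Insert 973: h=4, slot 4 occupied → index 5.
Insert 27: h=10, slot 10 empty → index 10.
Insert 599: h=4, slots 4,5 occupied → index 8.
Insert 429: h=4, slots 4,5,8 occupied → index 13.
Insert 419: h=11, slot 11 empty → index 11.
Insert 427: h=2, slot 2 occupied → index 3.
Insert 224: h=3, slots 3,4 occupied → index 7.
Table: [., ., 971, 427, 395, 973, ., 224, 599, ., 27, 419, ., 429, ., ., .]
Lookup 427: h=2, probe 2,3 → found at 3.

2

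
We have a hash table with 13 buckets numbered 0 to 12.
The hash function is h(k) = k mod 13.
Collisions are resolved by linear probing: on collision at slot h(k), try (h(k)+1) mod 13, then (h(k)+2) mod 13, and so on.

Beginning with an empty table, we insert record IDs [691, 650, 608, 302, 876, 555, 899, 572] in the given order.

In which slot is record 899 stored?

Insert 691: h=2, slot 2 empty → index 2.
Insert 650: h=0, slot 0 empty → index 0.
Insert 608: h=10, slot 10 empty → index 10.
Insert 302: h=3, slot 3 empty → index 3.
Insert 876: h=5, slot 5 empty → index 5.
Insert 555: h=9, slot 9 empty → index 9.
Insert 899: h=2, slots 2,3 occupied → index 4.
Insert 572: h=0, slot 0 occupied → index 1.
Table: [650, 572, 691, 302, 899, 876, _, _, _, 555, 608, _, _]

4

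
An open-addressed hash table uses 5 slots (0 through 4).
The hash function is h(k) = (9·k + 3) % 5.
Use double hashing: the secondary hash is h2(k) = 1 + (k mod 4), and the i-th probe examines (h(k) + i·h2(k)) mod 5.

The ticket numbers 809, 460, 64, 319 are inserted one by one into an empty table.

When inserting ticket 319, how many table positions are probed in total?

3

809 hashes to 4; slot 4 is free => place at 4.
460 hashes to 3; slot 3 is free => place at 3.
64 hashes to 4, h2=1; 4 taken => place at 0.
319 hashes to 4, h2=4; 4,3 taken => place at 2.
Table: [64, —, 319, 460, 809]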